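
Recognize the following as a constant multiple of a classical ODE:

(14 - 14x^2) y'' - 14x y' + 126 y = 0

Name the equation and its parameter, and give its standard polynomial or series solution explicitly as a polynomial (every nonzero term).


All three coefficients share the factor 14; dividing through by 14 gives  (1 - x^2) y'' - x y' + 9 y = 0.
This matches the Chebyshev equation (1 - x^2) y'' - x y' + n^2 y = 0 (note the -x y' term, not -2x y') with n^2 = 9, so n = 3; the polynomial solution is T_3(x).
With y = sum_k a_k x^k, matching x^k gives (k+2)(k+1) a_{k+2} = (k^2 - n^2) a_k = (k - 3)(k + 3) a_k. The right side vanishes at k = 3, so the series with the parity of 3 terminates at degree 3.
Standard normalization: leading coefficient of T_n is 2^(n-1), so a_3 = 2^2 = 4. Work downward with a_k = (k+1)(k+2) a_{k+2} / ((k - 3)(k + 3)):
  a_1 = (2)(3)(4) / ((1 - 3)(1 + 3)) = 24/(-8) = -3
Hence T_3(x) = 4 x^3 - 3 x.

T_3(x); series = 4 x^3 - 3 x


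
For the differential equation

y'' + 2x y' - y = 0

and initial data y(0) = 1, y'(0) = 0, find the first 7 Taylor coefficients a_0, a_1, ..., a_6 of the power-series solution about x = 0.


Ansatz: y(x) = sum_{n>=0} a_n x^n, so y'(x) = sum_{n>=1} n a_n x^(n-1) and y''(x) = sum_{n>=2} n(n-1) a_n x^(n-2).
Substitute into P(x) y'' + Q(x) y' + R(x) y = 0 with P(x) = 1, Q(x) = 2x, R(x) = -1, and match powers of x.
Initial conditions: a_0 = 1, a_1 = 0.
Setting the coefficient of each power of x to zero and solving order by order (substituting the coefficients already found):
  x^0: 2 a_2 - a_0 = 0  ->  2 a_2 = a_0 = 1  ->  a_2 = 1/2
  x^1: 6 a_3 + a_1 = 0  ->  6 a_3 = -a_1 = 0  ->  a_3 = 0
  x^2: 12 a_4 + 3 a_2 = 0  ->  12 a_4 = -3 a_2 = -3/2  ->  a_4 = -1/8
  x^3: 20 a_5 + 5 a_3 = 0  ->  20 a_5 = -5 a_3 = 0  ->  a_5 = 0
  x^4: 30 a_6 + 7 a_4 = 0  ->  30 a_6 = -7 a_4 = 7/8  ->  a_6 = 7/240
Truncated series: y(x) = 1 + (1/2) x^2 - (1/8) x^4 + (7/240) x^6 + O(x^7).

a_0 = 1; a_1 = 0; a_2 = 1/2; a_3 = 0; a_4 = -1/8; a_5 = 0; a_6 = 7/240


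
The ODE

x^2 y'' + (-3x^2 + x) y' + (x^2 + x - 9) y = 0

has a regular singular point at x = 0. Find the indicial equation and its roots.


Divide by x^2 to reach normal form y'' + P_1(x) y' + P_2(x) y = 0 with P_1(x) = -3 + 1/x and P_2(x) = 1 + 1/x - 9/x^2.
x = 0 is a singular point because the y'-coefficient -3 + 1/x has a pole at x = 0 and the y-coefficient 1 + 1/x - 9/x^2 has a pole at x = 0.
It is a regular singular point because x P_1(x) = p(x) = 1 - 3x and x^2 P_2(x) = q(x) = x^2 + x - 9 are polynomials, hence analytic at x = 0.
p(0) = 1,  q(0) = -9.
Indicial equation: r(r-1) + p(0) r + q(0) = 0, i.e. r^2 + (p(0) - 1) r + q(0) = 0, i.e. r^2 - 9 = 0.
Discriminant: (0)^2 - 4(-9) = 36, so r = (0 ± 6)/2.
Solving: r_1 = 3, r_2 = -3.

indicial: r^2 - 9 = 0; roots r_1 = 3, r_2 = -3


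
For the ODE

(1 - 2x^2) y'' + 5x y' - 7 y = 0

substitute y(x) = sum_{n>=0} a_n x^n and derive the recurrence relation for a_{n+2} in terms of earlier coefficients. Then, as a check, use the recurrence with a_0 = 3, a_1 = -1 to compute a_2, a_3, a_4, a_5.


Substitute y = sum_n a_n x^n.
(1 - 2 x^2) y'' contributes (n+2)(n+1) a_{n+2} - 2 n(n-1) a_n at x^n.
5 x y'(x) contributes 5 n a_n at x^n.
-7 y(x) contributes -7 a_n at x^n.
Matching x^n: (n+2)(n+1) a_{n+2} + (-2 n(n-1) + 5 n - 7) a_n = 0.
Thus a_{n+2} = (2 n(n-1) - 5 n + 7) / ((n+1)(n+2)) * a_n.

Check with a_0 = 3, a_1 = -1 (apply the recurrence for n = 0, 1, 2, 3): a_0 = 3, a_1 = -1, a_2 = 21/2, a_3 = -1/3, a_4 = 7/8, a_5 = -1/15.

a_(n+2) = (2 n(n-1) - 5 n + 7) / ((n+1)(n+2)) * a_n; check: a_0 = 3, a_1 = -1, a_2 = 21/2, a_3 = -1/3, a_4 = 7/8, a_5 = -1/15


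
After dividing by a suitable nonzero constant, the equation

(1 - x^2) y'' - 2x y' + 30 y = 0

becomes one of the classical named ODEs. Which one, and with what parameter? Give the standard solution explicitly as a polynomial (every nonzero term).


The equation is already in a standard form:  (1 - x^2) y'' - 2x y' + 30 y = 0.
This matches the Legendre equation (1 - x^2) y'' - 2x y' + n(n+1) y = 0 (note the -2x y' term) with n(n+1) = 30, so n = 5; the polynomial solution is P_5(x).
With y = sum_k a_k x^k, matching x^k gives (k+2)(k+1) a_{k+2} = [k(k+1) - n(n+1)] a_k = (k - 5)(k + 6) a_k. The right side vanishes at k = 5, so the series with the parity of 5 terminates at degree 5.
Standard normalization (P_n(1) = 1): leading coefficient (2n)!/(2^n (n!)^2) = 3628800/(32*14400) = 63/8, so a_5 = 63/8. Work downward with a_k = (k+1)(k+2) a_{k+2} / ((k - 5)(k + 6)):
  a_3 = (4)(5)(63/8) / ((3 - 5)(3 + 6)) = (315/2)/(-18) = -35/4
  a_1 = (2)(3)(-35/4) / ((1 - 5)(1 + 6)) = (-105/2)/(-28) = 15/8
Hence P_5(x) = 63 x^5/8 - 35 x^3/4 + 15 x/8.

P_5(x); series = 63 x^5/8 - 35 x^3/4 + 15 x/8


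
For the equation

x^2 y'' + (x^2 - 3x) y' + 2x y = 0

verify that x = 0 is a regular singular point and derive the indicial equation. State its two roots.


Divide by x^2 to reach normal form y'' + P_1(x) y' + P_2(x) y = 0 with P_1(x) = 1 - 3/x and P_2(x) = 2/x.
x = 0 is a singular point because the y'-coefficient 1 - 3/x has a pole at x = 0 and the y-coefficient 2/x has a pole at x = 0.
It is a regular singular point because x P_1(x) = p(x) = x - 3 and x^2 P_2(x) = q(x) = 2x are polynomials, hence analytic at x = 0.
p(0) = -3,  q(0) = 0.
Indicial equation: r(r-1) + p(0) r + q(0) = 0, i.e. r^2 + (p(0) - 1) r + q(0) = 0, i.e. r^2 - 4 r = 0.
Discriminant: (-4)^2 - 4(0) = 16, so r = (4 ± 4)/2.
Solving: r_1 = 4, r_2 = 0.

indicial: r^2 - 4 r = 0; roots r_1 = 4, r_2 = 0


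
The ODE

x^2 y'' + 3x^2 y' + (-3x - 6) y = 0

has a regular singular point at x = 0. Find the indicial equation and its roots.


Divide by x^2 to reach normal form y'' + P_1(x) y' + P_2(x) y = 0 with P_1(x) = 3 and P_2(x) = -3/x - 6/x^2.
x = 0 is a singular point because the y-coefficient -3/x - 6/x^2 has a pole at x = 0.
It is a regular singular point because x P_1(x) = p(x) = 3x and x^2 P_2(x) = q(x) = -3x - 6 are polynomials, hence analytic at x = 0.
p(0) = 0,  q(0) = -6.
Indicial equation: r(r-1) + p(0) r + q(0) = 0, i.e. r^2 + (p(0) - 1) r + q(0) = 0, i.e. r^2 - 1 r - 6 = 0.
Discriminant: (-1)^2 - 4(-6) = 25, so r = (1 ± 5)/2.
Solving: r_1 = 3, r_2 = -2.

indicial: r^2 - 1 r - 6 = 0; roots r_1 = 3, r_2 = -2


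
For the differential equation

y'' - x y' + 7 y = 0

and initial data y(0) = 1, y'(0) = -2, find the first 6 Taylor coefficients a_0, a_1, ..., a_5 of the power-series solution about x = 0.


Ansatz: y(x) = sum_{n>=0} a_n x^n, so y'(x) = sum_{n>=1} n a_n x^(n-1) and y''(x) = sum_{n>=2} n(n-1) a_n x^(n-2).
Substitute into P(x) y'' + Q(x) y' + R(x) y = 0 with P(x) = 1, Q(x) = -x, R(x) = 7, and match powers of x.
Initial conditions: a_0 = 1, a_1 = -2.
Setting the coefficient of each power of x to zero and solving order by order (substituting the coefficients already found):
  x^0: 2 a_2 + 7 a_0 = 0  ->  2 a_2 = -7 a_0 = -7  ->  a_2 = -7/2
  x^1: 6 a_3 + 6 a_1 = 0  ->  6 a_3 = -6 a_1 = 12  ->  a_3 = 2
  x^2: 12 a_4 + 5 a_2 = 0  ->  12 a_4 = -5 a_2 = 35/2  ->  a_4 = 35/24
  x^3: 20 a_5 + 4 a_3 = 0  ->  20 a_5 = -4 a_3 = -8  ->  a_5 = -2/5
Truncated series: y(x) = 1 - 2 x - (7/2) x^2 + 2 x^3 + (35/24) x^4 - (2/5) x^5 + O(x^6).

a_0 = 1; a_1 = -2; a_2 = -7/2; a_3 = 2; a_4 = 35/24; a_5 = -2/5


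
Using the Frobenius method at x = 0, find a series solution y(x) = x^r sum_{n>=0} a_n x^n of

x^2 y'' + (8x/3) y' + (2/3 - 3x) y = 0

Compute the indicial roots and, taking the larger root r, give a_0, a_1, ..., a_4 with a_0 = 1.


Write in Frobenius form y'' + (p(x)/x) y' + (q(x)/x^2) y = 0:
  p(x) = 8/3,  q(x) = 2/3 - 3x.
Indicial equation: r(r-1) + (8/3) r + (2/3) = 0 -> roots r_1 = -2/3, r_2 = -1.
Take r = r_1 = -2/3. Let y(x) = x^r sum_{n>=0} a_n x^n with a_0 = 1.
Substitute y = x^r sum a_n x^n and match x^{r+n}. The recurrence is
  D(n) a_n - 3 a_{n-1} = 0,  where D(n) = (r+n)(r+n-1) + (8/3)(r+n) + (2/3).
  a_n = 3 / D(n) * a_{n-1}.
Since the indicial polynomial factors as (r - r_1)(r - r_2), D(n) = (r_1 + n - r_1)(r_1 + n - r_2) = n(n + 1/3).
Evaluating step by step (a_0 = 1):
  n = 1: D(1) = 1(1 + 1/3) = 4/3; numerator = 3(1) = 3; a_1 = (3)/(4/3) = 9/4
  n = 2: D(2) = 2(2 + 1/3) = 14/3; numerator = 3(9/4) = 27/4; a_2 = (27/4)/(14/3) = 81/56
  n = 3: D(3) = 3(3 + 1/3) = 10; numerator = 3(81/56) = 243/56; a_3 = (243/56)/(10) = 243/560
  n = 4: D(4) = 4(4 + 1/3) = 52/3; numerator = 3(243/560) = 729/560; a_4 = (729/560)/(52/3) = 2187/29120

r = -2/3; a_0 = 1; a_1 = 9/4; a_2 = 81/56; a_3 = 243/560; a_4 = 2187/29120


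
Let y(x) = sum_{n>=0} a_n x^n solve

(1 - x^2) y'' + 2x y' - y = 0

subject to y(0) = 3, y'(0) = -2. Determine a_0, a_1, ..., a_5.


Ansatz: y(x) = sum_{n>=0} a_n x^n, so y'(x) = sum_{n>=1} n a_n x^(n-1) and y''(x) = sum_{n>=2} n(n-1) a_n x^(n-2).
Substitute into P(x) y'' + Q(x) y' + R(x) y = 0 with P(x) = 1 - x^2, Q(x) = 2x, R(x) = -1, and match powers of x.
Initial conditions: a_0 = 3, a_1 = -2.
Setting the coefficient of each power of x to zero and solving order by order (substituting the coefficients already found):
  x^0: 2 a_2 - a_0 = 0  ->  2 a_2 = a_0 = 3  ->  a_2 = 3/2
  x^1: 6 a_3 + a_1 = 0  ->  6 a_3 = -a_1 = 2  ->  a_3 = 1/3
  x^2: 12 a_4 + a_2 = 0  ->  12 a_4 = -a_2 = -3/2  ->  a_4 = -1/8
  x^3: 20 a_5 - a_3 = 0  ->  20 a_5 = a_3 = 1/3  ->  a_5 = 1/60
Truncated series: y(x) = 3 - 2 x + (3/2) x^2 + (1/3) x^3 - (1/8) x^4 + (1/60) x^5 + O(x^6).

a_0 = 3; a_1 = -2; a_2 = 3/2; a_3 = 1/3; a_4 = -1/8; a_5 = 1/60


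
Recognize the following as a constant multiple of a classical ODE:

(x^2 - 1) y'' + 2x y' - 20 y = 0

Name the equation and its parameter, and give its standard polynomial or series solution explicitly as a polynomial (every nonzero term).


All three coefficients share the factor -1; dividing through by -1 gives  (1 - x^2) y'' - 2x y' + 20 y = 0.
This matches the Legendre equation (1 - x^2) y'' - 2x y' + n(n+1) y = 0 (note the -2x y' term) with n(n+1) = 20, so n = 4; the polynomial solution is P_4(x).
With y = sum_k a_k x^k, matching x^k gives (k+2)(k+1) a_{k+2} = [k(k+1) - n(n+1)] a_k = (k - 4)(k + 5) a_k. The right side vanishes at k = 4, so the series with the parity of 4 terminates at degree 4.
Standard normalization (P_n(1) = 1): leading coefficient (2n)!/(2^n (n!)^2) = 40320/(16*576) = 35/8, so a_4 = 35/8. Work downward with a_k = (k+1)(k+2) a_{k+2} / ((k - 4)(k + 5)):
  a_2 = (3)(4)(35/8) / ((2 - 4)(2 + 5)) = (105/2)/(-14) = -15/4
  a_0 = (1)(2)(-15/4) / ((0 - 4)(0 + 5)) = (-15/2)/(-20) = 3/8
Hence P_4(x) = 35 x^4/8 - 15 x^2/4 + 3/8.

P_4(x); series = 35 x^4/8 - 15 x^2/4 + 3/8


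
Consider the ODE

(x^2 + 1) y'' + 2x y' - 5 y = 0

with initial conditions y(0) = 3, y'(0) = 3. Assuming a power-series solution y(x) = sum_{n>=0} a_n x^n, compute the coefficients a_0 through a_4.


Ansatz: y(x) = sum_{n>=0} a_n x^n, so y'(x) = sum_{n>=1} n a_n x^(n-1) and y''(x) = sum_{n>=2} n(n-1) a_n x^(n-2).
Substitute into P(x) y'' + Q(x) y' + R(x) y = 0 with P(x) = x^2 + 1, Q(x) = 2x, R(x) = -5, and match powers of x.
Initial conditions: a_0 = 3, a_1 = 3.
Setting the coefficient of each power of x to zero and solving order by order (substituting the coefficients already found):
  x^0: 2 a_2 - 5 a_0 = 0  ->  2 a_2 = 5 a_0 = 15  ->  a_2 = 15/2
  x^1: 6 a_3 - 3 a_1 = 0  ->  6 a_3 = 3 a_1 = 9  ->  a_3 = 3/2
  x^2: 12 a_4 + a_2 = 0  ->  12 a_4 = -a_2 = -15/2  ->  a_4 = -5/8
Truncated series: y(x) = 3 + 3 x + (15/2) x^2 + (3/2) x^3 - (5/8) x^4 + O(x^5).

a_0 = 3; a_1 = 3; a_2 = 15/2; a_3 = 3/2; a_4 = -5/8


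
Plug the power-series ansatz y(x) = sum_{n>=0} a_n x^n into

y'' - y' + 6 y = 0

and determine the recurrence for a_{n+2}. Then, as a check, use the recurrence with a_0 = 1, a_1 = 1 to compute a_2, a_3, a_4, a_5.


Substitute y = sum_n a_n x^n.
y''(x) has coefficient (n+2)(n+1) a_{n+2} at x^n;
-y'(x) has coefficient -(n+1) a_{n+1} at x^n;
6 y(x) has coefficient 6 a_n at x^n.
Matching x^n: (n+2)(n+1) a_{n+2} - (n+1) a_{n+1} + 6 a_n = 0.
Thus a_{n+2} = [(n+1) a_{n+1} - 6 a_n] / ((n+1)(n+2)).

Check with a_0 = 1, a_1 = 1 (apply the recurrence for n = 0, 1, 2, 3): a_0 = 1, a_1 = 1, a_2 = -5/2, a_3 = -11/6, a_4 = 19/24, a_5 = 17/24.

a_(n+2) = [(n+1) a_(n+1) - 6 a_n] / ((n+1)(n+2)); check: a_0 = 1, a_1 = 1, a_2 = -5/2, a_3 = -11/6, a_4 = 19/24, a_5 = 17/24


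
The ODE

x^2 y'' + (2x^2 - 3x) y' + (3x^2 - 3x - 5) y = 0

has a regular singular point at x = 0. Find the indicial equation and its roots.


Divide by x^2 to reach normal form y'' + P_1(x) y' + P_2(x) y = 0 with P_1(x) = 2 - 3/x and P_2(x) = 3 - 3/x - 5/x^2.
x = 0 is a singular point because the y'-coefficient 2 - 3/x has a pole at x = 0 and the y-coefficient 3 - 3/x - 5/x^2 has a pole at x = 0.
It is a regular singular point because x P_1(x) = p(x) = 2x - 3 and x^2 P_2(x) = q(x) = 3x^2 - 3x - 5 are polynomials, hence analytic at x = 0.
p(0) = -3,  q(0) = -5.
Indicial equation: r(r-1) + p(0) r + q(0) = 0, i.e. r^2 + (p(0) - 1) r + q(0) = 0, i.e. r^2 - 4 r - 5 = 0.
Discriminant: (-4)^2 - 4(-5) = 36, so r = (4 ± 6)/2.
Solving: r_1 = 5, r_2 = -1.

indicial: r^2 - 4 r - 5 = 0; roots r_1 = 5, r_2 = -1


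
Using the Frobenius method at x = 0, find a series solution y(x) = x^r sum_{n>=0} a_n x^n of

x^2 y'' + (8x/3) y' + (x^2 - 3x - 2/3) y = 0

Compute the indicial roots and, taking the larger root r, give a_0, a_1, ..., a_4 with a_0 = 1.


Write in Frobenius form y'' + (p(x)/x) y' + (q(x)/x^2) y = 0:
  p(x) = 8/3,  q(x) = x^2 - 3x - 2/3.
Indicial equation: r(r-1) + (8/3) r + (-2/3) = 0 -> roots r_1 = 1/3, r_2 = -2.
Take r = r_1 = 1/3. Let y(x) = x^r sum_{n>=0} a_n x^n with a_0 = 1.
Substitute y = x^r sum a_n x^n and match x^{r+n}. The recurrence is
  D(n) a_n - 3 a_{n-1} + 1 a_{n-2} = 0,  where D(n) = (r+n)(r+n-1) + (8/3)(r+n) + (-2/3).
  a_n = [3 a_{n-1} - 1 a_{n-2}] / D(n).
Since the indicial polynomial factors as (r - r_1)(r - r_2), D(n) = (r_1 + n - r_1)(r_1 + n - r_2) = n(n + 7/3).
Evaluating step by step (a_0 = 1):
  n = 1: D(1) = 1(1 + 7/3) = 10/3; numerator = 3(1) = 3; a_1 = (3)/(10/3) = 9/10
  n = 2: D(2) = 2(2 + 7/3) = 26/3; numerator = 3(9/10) - 1(1) = 17/10; a_2 = (17/10)/(26/3) = 51/260
  n = 3: D(3) = 3(3 + 7/3) = 16; numerator = 3(51/260) - 1(9/10) = -81/260; a_3 = (-81/260)/(16) = -81/4160
  n = 4: D(4) = 4(4 + 7/3) = 76/3; numerator = 3(-81/4160) - 1(51/260) = -1059/4160; a_4 = (-1059/4160)/(76/3) = -3177/316160

r = 1/3; a_0 = 1; a_1 = 9/10; a_2 = 51/260; a_3 = -81/4160; a_4 = -3177/316160


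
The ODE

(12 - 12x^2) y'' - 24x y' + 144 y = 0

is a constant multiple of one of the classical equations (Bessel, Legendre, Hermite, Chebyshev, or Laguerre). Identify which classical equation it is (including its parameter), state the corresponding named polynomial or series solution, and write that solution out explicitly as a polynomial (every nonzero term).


All three coefficients share the factor 12; dividing through by 12 gives  (1 - x^2) y'' - 2x y' + 12 y = 0.
This matches the Legendre equation (1 - x^2) y'' - 2x y' + n(n+1) y = 0 (note the -2x y' term) with n(n+1) = 12, so n = 3; the polynomial solution is P_3(x).
With y = sum_k a_k x^k, matching x^k gives (k+2)(k+1) a_{k+2} = [k(k+1) - n(n+1)] a_k = (k - 3)(k + 4) a_k. The right side vanishes at k = 3, so the series with the parity of 3 terminates at degree 3.
Standard normalization (P_n(1) = 1): leading coefficient (2n)!/(2^n (n!)^2) = 720/(8*36) = 5/2, so a_3 = 5/2. Work downward with a_k = (k+1)(k+2) a_{k+2} / ((k - 3)(k + 4)):
  a_1 = (2)(3)(5/2) / ((1 - 3)(1 + 4)) = 15/(-10) = -3/2
Hence P_3(x) = 5 x^3/2 - 3 x/2.

P_3(x); series = 5 x^3/2 - 3 x/2


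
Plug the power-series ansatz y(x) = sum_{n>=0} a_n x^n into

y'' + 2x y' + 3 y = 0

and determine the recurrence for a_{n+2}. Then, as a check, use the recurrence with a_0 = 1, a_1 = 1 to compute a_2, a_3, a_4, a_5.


Substitute y = sum_n a_n x^n.
y''(x) has coefficient (n+2)(n+1) a_{n+2} at x^n;
2 x y'(x) has coefficient 2 n a_n at x^n (shift);
3 y(x) has coefficient 3 a_n at x^n.
Matching x^n: (n+2)(n+1) a_{n+2} + (2n + 3) a_n = 0.
Thus a_{n+2} = (-2n - 3) / ((n+1)(n+2)) * a_n.

Check with a_0 = 1, a_1 = 1 (apply the recurrence for n = 0, 1, 2, 3): a_0 = 1, a_1 = 1, a_2 = -3/2, a_3 = -5/6, a_4 = 7/8, a_5 = 3/8.

a_(n+2) = (-2n - 3) / ((n+1)(n+2)) * a_n; check: a_0 = 1, a_1 = 1, a_2 = -3/2, a_3 = -5/6, a_4 = 7/8, a_5 = 3/8


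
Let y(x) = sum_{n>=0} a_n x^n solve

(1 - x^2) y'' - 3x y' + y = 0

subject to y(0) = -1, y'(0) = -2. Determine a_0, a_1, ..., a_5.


Ansatz: y(x) = sum_{n>=0} a_n x^n, so y'(x) = sum_{n>=1} n a_n x^(n-1) and y''(x) = sum_{n>=2} n(n-1) a_n x^(n-2).
Substitute into P(x) y'' + Q(x) y' + R(x) y = 0 with P(x) = 1 - x^2, Q(x) = -3x, R(x) = 1, and match powers of x.
Initial conditions: a_0 = -1, a_1 = -2.
Setting the coefficient of each power of x to zero and solving order by order (substituting the coefficients already found):
  x^0: 2 a_2 + a_0 = 0  ->  2 a_2 = -a_0 = 1  ->  a_2 = 1/2
  x^1: 6 a_3 - 2 a_1 = 0  ->  6 a_3 = 2 a_1 = -4  ->  a_3 = -2/3
  x^2: 12 a_4 - 7 a_2 = 0  ->  12 a_4 = 7 a_2 = 7/2  ->  a_4 = 7/24
  x^3: 20 a_5 - 14 a_3 = 0  ->  20 a_5 = 14 a_3 = -28/3  ->  a_5 = -7/15
Truncated series: y(x) = -1 - 2 x + (1/2) x^2 - (2/3) x^3 + (7/24) x^4 - (7/15) x^5 + O(x^6).

a_0 = -1; a_1 = -2; a_2 = 1/2; a_3 = -2/3; a_4 = 7/24; a_5 = -7/15


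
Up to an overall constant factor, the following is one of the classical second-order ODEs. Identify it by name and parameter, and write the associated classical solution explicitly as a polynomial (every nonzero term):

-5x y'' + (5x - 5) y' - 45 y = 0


All three coefficients share the factor -5; dividing through by -5 gives  x y'' + (1 - x) y' + 9 y = 0.
This matches the Laguerre equation x y'' + (1 - x) y' + n y = 0 with n = 9; the polynomial solution is L_9(x).
With y = sum_k a_k x^k, matching x^k gives (k+1)k a_{k+1} + (k+1) a_{k+1} - k a_k + n a_k = 0, i.e. (k+1)^2 a_{k+1} = (k - n) a_k = (k - 9) a_k. The right side vanishes at k = 9, so the series terminates at degree 9.
Standard normalization L_n(0) = 1 gives a_0 = 1. Work upward with a_{k+1} = (k - 9) a_k / (k+1)^2:
  a_1 = (0 - 9)(1) / 1^2 = -9/1 = -9
  a_2 = (1 - 9)(-9) / 2^2 = 72/4 = 18
  a_3 = (2 - 9)(18) / 3^2 = -126/9 = -14
  a_4 = (3 - 9)(-14) / 4^2 = 84/16 = 21/4
  a_5 = (4 - 9)(21/4) / 5^2 = (-105/4)/25 = -21/20
  a_6 = (5 - 9)(-21/20) / 6^2 = (21/5)/36 = 7/60
  a_7 = (6 - 9)(7/60) / 7^2 = (-7/20)/49 = -1/140
  a_8 = (7 - 9)(-1/140) / 8^2 = (1/70)/64 = 1/4480
  a_9 = (8 - 9)(1/4480) / 9^2 = (-1/4480)/81 = -1/362880
Hence L_9(x) = -x^9/362880 + x^8/4480 - x^7/140 + 7 x^6/60 - 21 x^5/20 + 21 x^4/4 - 14 x^3 + 18 x^2 - 9 x + 1.

L_9(x); series = -x^9/362880 + x^8/4480 - x^7/140 + 7 x^6/60 - 21 x^5/20 + 21 x^4/4 - 14 x^3 + 18 x^2 - 9 x + 1


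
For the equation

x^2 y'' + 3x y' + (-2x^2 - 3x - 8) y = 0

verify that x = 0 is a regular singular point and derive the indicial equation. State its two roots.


Divide by x^2 to reach normal form y'' + P_1(x) y' + P_2(x) y = 0 with P_1(x) = 3/x and P_2(x) = -2 - 3/x - 8/x^2.
x = 0 is a singular point because the y'-coefficient 3/x has a pole at x = 0 and the y-coefficient -2 - 3/x - 8/x^2 has a pole at x = 0.
It is a regular singular point because x P_1(x) = p(x) = 3 and x^2 P_2(x) = q(x) = -2x^2 - 3x - 8 are polynomials, hence analytic at x = 0.
p(0) = 3,  q(0) = -8.
Indicial equation: r(r-1) + p(0) r + q(0) = 0, i.e. r^2 + (p(0) - 1) r + q(0) = 0, i.e. r^2 + 2 r - 8 = 0.
Discriminant: (2)^2 - 4(-8) = 36, so r = (-2 ± 6)/2.
Solving: r_1 = 2, r_2 = -4.

indicial: r^2 + 2 r - 8 = 0; roots r_1 = 2, r_2 = -4


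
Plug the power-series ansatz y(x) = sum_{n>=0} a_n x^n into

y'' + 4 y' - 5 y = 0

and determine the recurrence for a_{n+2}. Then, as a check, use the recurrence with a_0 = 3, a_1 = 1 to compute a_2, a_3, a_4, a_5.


Substitute y = sum_n a_n x^n.
y''(x) has coefficient (n+2)(n+1) a_{n+2} at x^n;
4 y'(x) has coefficient 4 (n+1) a_{n+1} at x^n;
-5 y(x) has coefficient -5 a_n at x^n.
Matching x^n: (n+2)(n+1) a_{n+2} + 4 (n+1) a_{n+1} - 5 a_n = 0.
Thus a_{n+2} = [-4 (n+1) a_{n+1} + 5 a_n] / ((n+1)(n+2)).

Check with a_0 = 3, a_1 = 1 (apply the recurrence for n = 0, 1, 2, 3): a_0 = 3, a_1 = 1, a_2 = 11/2, a_3 = -13/2, a_4 = 211/24, a_5 = -1039/120.

a_(n+2) = [-4 (n+1) a_(n+1) + 5 a_n] / ((n+1)(n+2)); check: a_0 = 3, a_1 = 1, a_2 = 11/2, a_3 = -13/2, a_4 = 211/24, a_5 = -1039/120


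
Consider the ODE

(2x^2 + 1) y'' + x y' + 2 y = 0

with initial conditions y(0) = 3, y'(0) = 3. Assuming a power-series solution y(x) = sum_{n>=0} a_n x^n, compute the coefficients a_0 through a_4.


Ansatz: y(x) = sum_{n>=0} a_n x^n, so y'(x) = sum_{n>=1} n a_n x^(n-1) and y''(x) = sum_{n>=2} n(n-1) a_n x^(n-2).
Substitute into P(x) y'' + Q(x) y' + R(x) y = 0 with P(x) = 2x^2 + 1, Q(x) = x, R(x) = 2, and match powers of x.
Initial conditions: a_0 = 3, a_1 = 3.
Setting the coefficient of each power of x to zero and solving order by order (substituting the coefficients already found):
  x^0: 2 a_2 + 2 a_0 = 0  ->  2 a_2 = -2 a_0 = -6  ->  a_2 = -3
  x^1: 6 a_3 + 3 a_1 = 0  ->  6 a_3 = -3 a_1 = -9  ->  a_3 = -3/2
  x^2: 12 a_4 + 8 a_2 = 0  ->  12 a_4 = -8 a_2 = 24  ->  a_4 = 2
Truncated series: y(x) = 3 + 3 x - 3 x^2 - (3/2) x^3 + 2 x^4 + O(x^5).

a_0 = 3; a_1 = 3; a_2 = -3; a_3 = -3/2; a_4 = 2


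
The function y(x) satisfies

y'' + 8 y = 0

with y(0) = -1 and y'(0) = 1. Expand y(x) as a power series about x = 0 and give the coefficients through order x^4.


Ansatz: y(x) = sum_{n>=0} a_n x^n, so y'(x) = sum_{n>=1} n a_n x^(n-1) and y''(x) = sum_{n>=2} n(n-1) a_n x^(n-2).
Substitute into P(x) y'' + Q(x) y' + R(x) y = 0 with P(x) = 1, Q(x) = 0, R(x) = 8, and match powers of x.
Initial conditions: a_0 = -1, a_1 = 1.
Setting the coefficient of each power of x to zero and solving order by order (substituting the coefficients already found):
  x^0: 2 a_2 + 8 a_0 = 0  ->  2 a_2 = -8 a_0 = 8  ->  a_2 = 4
  x^1: 6 a_3 + 8 a_1 = 0  ->  6 a_3 = -8 a_1 = -8  ->  a_3 = -4/3
  x^2: 12 a_4 + 8 a_2 = 0  ->  12 a_4 = -8 a_2 = -32  ->  a_4 = -8/3
Truncated series: y(x) = -1 + x + 4 x^2 - (4/3) x^3 - (8/3) x^4 + O(x^5).

a_0 = -1; a_1 = 1; a_2 = 4; a_3 = -4/3; a_4 = -8/3


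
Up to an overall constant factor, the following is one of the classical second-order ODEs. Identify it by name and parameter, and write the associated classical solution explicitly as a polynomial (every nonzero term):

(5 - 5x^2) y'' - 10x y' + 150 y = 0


All three coefficients share the factor 5; dividing through by 5 gives  (1 - x^2) y'' - 2x y' + 30 y = 0.
This matches the Legendre equation (1 - x^2) y'' - 2x y' + n(n+1) y = 0 (note the -2x y' term) with n(n+1) = 30, so n = 5; the polynomial solution is P_5(x).
With y = sum_k a_k x^k, matching x^k gives (k+2)(k+1) a_{k+2} = [k(k+1) - n(n+1)] a_k = (k - 5)(k + 6) a_k. The right side vanishes at k = 5, so the series with the parity of 5 terminates at degree 5.
Standard normalization (P_n(1) = 1): leading coefficient (2n)!/(2^n (n!)^2) = 3628800/(32*14400) = 63/8, so a_5 = 63/8. Work downward with a_k = (k+1)(k+2) a_{k+2} / ((k - 5)(k + 6)):
  a_3 = (4)(5)(63/8) / ((3 - 5)(3 + 6)) = (315/2)/(-18) = -35/4
  a_1 = (2)(3)(-35/4) / ((1 - 5)(1 + 6)) = (-105/2)/(-28) = 15/8
Hence P_5(x) = 63 x^5/8 - 35 x^3/4 + 15 x/8.

P_5(x); series = 63 x^5/8 - 35 x^3/4 + 15 x/8


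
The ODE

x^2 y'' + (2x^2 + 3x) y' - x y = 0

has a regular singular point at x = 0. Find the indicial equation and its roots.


Divide by x^2 to reach normal form y'' + P_1(x) y' + P_2(x) y = 0 with P_1(x) = 2 + 3/x and P_2(x) = -1/x.
x = 0 is a singular point because the y'-coefficient 2 + 3/x has a pole at x = 0 and the y-coefficient -1/x has a pole at x = 0.
It is a regular singular point because x P_1(x) = p(x) = 2x + 3 and x^2 P_2(x) = q(x) = -x are polynomials, hence analytic at x = 0.
p(0) = 3,  q(0) = 0.
Indicial equation: r(r-1) + p(0) r + q(0) = 0, i.e. r^2 + (p(0) - 1) r + q(0) = 0, i.e. r^2 + 2 r = 0.
Discriminant: (2)^2 - 4(0) = 4, so r = (-2 ± 2)/2.
Solving: r_1 = 0, r_2 = -2.

indicial: r^2 + 2 r = 0; roots r_1 = 0, r_2 = -2


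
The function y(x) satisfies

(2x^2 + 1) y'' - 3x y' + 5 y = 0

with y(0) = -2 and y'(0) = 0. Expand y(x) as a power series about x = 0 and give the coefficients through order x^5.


Ansatz: y(x) = sum_{n>=0} a_n x^n, so y'(x) = sum_{n>=1} n a_n x^(n-1) and y''(x) = sum_{n>=2} n(n-1) a_n x^(n-2).
Substitute into P(x) y'' + Q(x) y' + R(x) y = 0 with P(x) = 2x^2 + 1, Q(x) = -3x, R(x) = 5, and match powers of x.
Initial conditions: a_0 = -2, a_1 = 0.
Setting the coefficient of each power of x to zero and solving order by order (substituting the coefficients already found):
  x^0: 2 a_2 + 5 a_0 = 0  ->  2 a_2 = -5 a_0 = 10  ->  a_2 = 5
  x^1: 6 a_3 + 2 a_1 = 0  ->  6 a_3 = -2 a_1 = 0  ->  a_3 = 0
  x^2: 12 a_4 + 3 a_2 = 0  ->  12 a_4 = -3 a_2 = -15  ->  a_4 = -5/4
  x^3: 20 a_5 + 8 a_3 = 0  ->  20 a_5 = -8 a_3 = 0  ->  a_5 = 0
Truncated series: y(x) = -2 + 5 x^2 - (5/4) x^4 + O(x^6).

a_0 = -2; a_1 = 0; a_2 = 5; a_3 = 0; a_4 = -5/4; a_5 = 0


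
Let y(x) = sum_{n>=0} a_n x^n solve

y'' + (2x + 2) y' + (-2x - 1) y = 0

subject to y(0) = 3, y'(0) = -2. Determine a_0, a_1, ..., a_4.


Ansatz: y(x) = sum_{n>=0} a_n x^n, so y'(x) = sum_{n>=1} n a_n x^(n-1) and y''(x) = sum_{n>=2} n(n-1) a_n x^(n-2).
Substitute into P(x) y'' + Q(x) y' + R(x) y = 0 with P(x) = 1, Q(x) = 2x + 2, R(x) = -2x - 1, and match powers of x.
Initial conditions: a_0 = 3, a_1 = -2.
Setting the coefficient of each power of x to zero and solving order by order (substituting the coefficients already found):
  x^0: 2 a_2 + 2 a_1 - a_0 = 0  ->  2 a_2 = -2 a_1 + a_0 = 7  ->  a_2 = 7/2
  x^1: 6 a_3 + 4 a_2 + a_1 - 2 a_0 = 0  ->  6 a_3 = -4 a_2 - a_1 + 2 a_0 = -6  ->  a_3 = -1
  x^2: 12 a_4 + 6 a_3 + 3 a_2 - 2 a_1 = 0  ->  12 a_4 = -6 a_3 - 3 a_2 + 2 a_1 = -17/2  ->  a_4 = -17/24
Truncated series: y(x) = 3 - 2 x + (7/2) x^2 - x^3 - (17/24) x^4 + O(x^5).

a_0 = 3; a_1 = -2; a_2 = 7/2; a_3 = -1; a_4 = -17/24


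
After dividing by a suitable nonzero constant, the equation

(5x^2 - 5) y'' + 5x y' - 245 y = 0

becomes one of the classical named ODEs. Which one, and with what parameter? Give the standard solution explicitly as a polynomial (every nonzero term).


All three coefficients share the factor -5; dividing through by -5 gives  (1 - x^2) y'' - x y' + 49 y = 0.
This matches the Chebyshev equation (1 - x^2) y'' - x y' + n^2 y = 0 (note the -x y' term, not -2x y') with n^2 = 49, so n = 7; the polynomial solution is T_7(x).
With y = sum_k a_k x^k, matching x^k gives (k+2)(k+1) a_{k+2} = (k^2 - n^2) a_k = (k - 7)(k + 7) a_k. The right side vanishes at k = 7, so the series with the parity of 7 terminates at degree 7.
Standard normalization: leading coefficient of T_n is 2^(n-1), so a_7 = 2^6 = 64. Work downward with a_k = (k+1)(k+2) a_{k+2} / ((k - 7)(k + 7)):
  a_5 = (6)(7)(64) / ((5 - 7)(5 + 7)) = 2688/(-24) = -112
  a_3 = (4)(5)(-112) / ((3 - 7)(3 + 7)) = -2240/(-40) = 56
  a_1 = (2)(3)(56) / ((1 - 7)(1 + 7)) = 336/(-48) = -7
Hence T_7(x) = 64 x^7 - 112 x^5 + 56 x^3 - 7 x.

T_7(x); series = 64 x^7 - 112 x^5 + 56 x^3 - 7 x


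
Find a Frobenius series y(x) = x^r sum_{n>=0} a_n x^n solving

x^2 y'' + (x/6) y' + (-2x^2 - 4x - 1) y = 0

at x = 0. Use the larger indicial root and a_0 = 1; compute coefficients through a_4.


Write in Frobenius form y'' + (p(x)/x) y' + (q(x)/x^2) y = 0:
  p(x) = 1/6,  q(x) = -2x^2 - 4x - 1.
Indicial equation: r(r-1) + (1/6) r + (-1) = 0 -> roots r_1 = 3/2, r_2 = -2/3.
Take r = r_1 = 3/2. Let y(x) = x^r sum_{n>=0} a_n x^n with a_0 = 1.
Substitute y = x^r sum a_n x^n and match x^{r+n}. The recurrence is
  D(n) a_n - 4 a_{n-1} - 2 a_{n-2} = 0,  where D(n) = (r+n)(r+n-1) + (1/6)(r+n) + (-1).
  a_n = [4 a_{n-1} + 2 a_{n-2}] / D(n).
Since the indicial polynomial factors as (r - r_1)(r - r_2), D(n) = (r_1 + n - r_1)(r_1 + n - r_2) = n(n + 13/6).
Evaluating step by step (a_0 = 1):
  n = 1: D(1) = 1(1 + 13/6) = 19/6; numerator = 4(1) = 4; a_1 = (4)/(19/6) = 24/19
  n = 2: D(2) = 2(2 + 13/6) = 25/3; numerator = 4(24/19) + 2(1) = 134/19; a_2 = (134/19)/(25/3) = 402/475
  n = 3: D(3) = 3(3 + 13/6) = 31/2; numerator = 4(402/475) + 2(24/19) = 2808/475; a_3 = (2808/475)/(31/2) = 5616/14725
  n = 4: D(4) = 4(4 + 13/6) = 74/3; numerator = 4(5616/14725) + 2(402/475) = 47388/14725; a_4 = (47388/14725)/(74/3) = 71082/544825

r = 3/2; a_0 = 1; a_1 = 24/19; a_2 = 402/475; a_3 = 5616/14725; a_4 = 71082/544825


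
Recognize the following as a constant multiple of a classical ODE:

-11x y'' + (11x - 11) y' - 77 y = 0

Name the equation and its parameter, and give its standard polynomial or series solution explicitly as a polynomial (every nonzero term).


All three coefficients share the factor -11; dividing through by -11 gives  x y'' + (1 - x) y' + 7 y = 0.
This matches the Laguerre equation x y'' + (1 - x) y' + n y = 0 with n = 7; the polynomial solution is L_7(x).
With y = sum_k a_k x^k, matching x^k gives (k+1)k a_{k+1} + (k+1) a_{k+1} - k a_k + n a_k = 0, i.e. (k+1)^2 a_{k+1} = (k - n) a_k = (k - 7) a_k. The right side vanishes at k = 7, so the series terminates at degree 7.
Standard normalization L_n(0) = 1 gives a_0 = 1. Work upward with a_{k+1} = (k - 7) a_k / (k+1)^2:
  a_1 = (0 - 7)(1) / 1^2 = -7/1 = -7
  a_2 = (1 - 7)(-7) / 2^2 = 42/4 = 21/2
  a_3 = (2 - 7)(21/2) / 3^2 = (-105/2)/9 = -35/6
  a_4 = (3 - 7)(-35/6) / 4^2 = (70/3)/16 = 35/24
  a_5 = (4 - 7)(35/24) / 5^2 = (-35/8)/25 = -7/40
  a_6 = (5 - 7)(-7/40) / 6^2 = (7/20)/36 = 7/720
  a_7 = (6 - 7)(7/720) / 7^2 = (-7/720)/49 = -1/5040
Hence L_7(x) = -x^7/5040 + 7 x^6/720 - 7 x^5/40 + 35 x^4/24 - 35 x^3/6 + 21 x^2/2 - 7 x + 1.

L_7(x); series = -x^7/5040 + 7 x^6/720 - 7 x^5/40 + 35 x^4/24 - 35 x^3/6 + 21 x^2/2 - 7 x + 1


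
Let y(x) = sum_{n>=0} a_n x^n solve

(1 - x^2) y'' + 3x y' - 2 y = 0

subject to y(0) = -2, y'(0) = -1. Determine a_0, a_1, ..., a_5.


Ansatz: y(x) = sum_{n>=0} a_n x^n, so y'(x) = sum_{n>=1} n a_n x^(n-1) and y''(x) = sum_{n>=2} n(n-1) a_n x^(n-2).
Substitute into P(x) y'' + Q(x) y' + R(x) y = 0 with P(x) = 1 - x^2, Q(x) = 3x, R(x) = -2, and match powers of x.
Initial conditions: a_0 = -2, a_1 = -1.
Setting the coefficient of each power of x to zero and solving order by order (substituting the coefficients already found):
  x^0: 2 a_2 - 2 a_0 = 0  ->  2 a_2 = 2 a_0 = -4  ->  a_2 = -2
  x^1: 6 a_3 + a_1 = 0  ->  6 a_3 = -a_1 = 1  ->  a_3 = 1/6
  x^2: 12 a_4 + 2 a_2 = 0  ->  12 a_4 = -2 a_2 = 4  ->  a_4 = 1/3
  x^3: 20 a_5 + a_3 = 0  ->  20 a_5 = -a_3 = -1/6  ->  a_5 = -1/120
Truncated series: y(x) = -2 - x - 2 x^2 + (1/6) x^3 + (1/3) x^4 - (1/120) x^5 + O(x^6).

a_0 = -2; a_1 = -1; a_2 = -2; a_3 = 1/6; a_4 = 1/3; a_5 = -1/120


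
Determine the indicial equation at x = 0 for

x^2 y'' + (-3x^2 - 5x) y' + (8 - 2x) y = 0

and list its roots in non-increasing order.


Divide by x^2 to reach normal form y'' + P_1(x) y' + P_2(x) y = 0 with P_1(x) = -3 - 5/x and P_2(x) = -2/x + 8/x^2.
x = 0 is a singular point because the y'-coefficient -3 - 5/x has a pole at x = 0 and the y-coefficient -2/x + 8/x^2 has a pole at x = 0.
It is a regular singular point because x P_1(x) = p(x) = -3x - 5 and x^2 P_2(x) = q(x) = 8 - 2x are polynomials, hence analytic at x = 0.
p(0) = -5,  q(0) = 8.
Indicial equation: r(r-1) + p(0) r + q(0) = 0, i.e. r^2 + (p(0) - 1) r + q(0) = 0, i.e. r^2 - 6 r + 8 = 0.
Discriminant: (-6)^2 - 4(8) = 4, so r = (6 ± 2)/2.
Solving: r_1 = 4, r_2 = 2.

indicial: r^2 - 6 r + 8 = 0; roots r_1 = 4, r_2 = 2


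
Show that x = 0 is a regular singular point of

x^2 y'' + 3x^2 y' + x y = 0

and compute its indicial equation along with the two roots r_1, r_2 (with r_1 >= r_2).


Divide by x^2 to reach normal form y'' + P_1(x) y' + P_2(x) y = 0 with P_1(x) = 3 and P_2(x) = 1/x.
x = 0 is a singular point because the y-coefficient 1/x has a pole at x = 0.
It is a regular singular point because x P_1(x) = p(x) = 3x and x^2 P_2(x) = q(x) = x are polynomials, hence analytic at x = 0.
p(0) = 0,  q(0) = 0.
Indicial equation: r(r-1) + p(0) r + q(0) = 0, i.e. r^2 + (p(0) - 1) r + q(0) = 0, i.e. r^2 - 1 r = 0.
Discriminant: (-1)^2 - 4(0) = 1, so r = (1 ± 1)/2.
Solving: r_1 = 1, r_2 = 0.

indicial: r^2 - 1 r = 0; roots r_1 = 1, r_2 = 0


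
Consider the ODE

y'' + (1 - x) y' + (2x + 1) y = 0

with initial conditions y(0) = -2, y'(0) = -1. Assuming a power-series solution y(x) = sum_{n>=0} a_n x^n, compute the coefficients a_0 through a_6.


Ansatz: y(x) = sum_{n>=0} a_n x^n, so y'(x) = sum_{n>=1} n a_n x^(n-1) and y''(x) = sum_{n>=2} n(n-1) a_n x^(n-2).
Substitute into P(x) y'' + Q(x) y' + R(x) y = 0 with P(x) = 1, Q(x) = 1 - x, R(x) = 2x + 1, and match powers of x.
Initial conditions: a_0 = -2, a_1 = -1.
Setting the coefficient of each power of x to zero and solving order by order (substituting the coefficients already found):
  x^0: 2 a_2 + a_1 + a_0 = 0  ->  2 a_2 = -a_1 - a_0 = 3  ->  a_2 = 3/2
  x^1: 6 a_3 + 2 a_2 + 2 a_0 = 0  ->  6 a_3 = -2 a_2 - 2 a_0 = 1  ->  a_3 = 1/6
  x^2: 12 a_4 + 3 a_3 - a_2 + 2 a_1 = 0  ->  12 a_4 = -3 a_3 + a_2 - 2 a_1 = 3  ->  a_4 = 1/4
  x^3: 20 a_5 + 4 a_4 - 2 a_3 + 2 a_2 = 0  ->  20 a_5 = -4 a_4 + 2 a_3 - 2 a_2 = -11/3  ->  a_5 = -11/60
  x^4: 30 a_6 + 5 a_5 - 3 a_4 + 2 a_3 = 0  ->  30 a_6 = -5 a_5 + 3 a_4 - 2 a_3 = 4/3  ->  a_6 = 2/45
Truncated series: y(x) = -2 - x + (3/2) x^2 + (1/6) x^3 + (1/4) x^4 - (11/60) x^5 + (2/45) x^6 + O(x^7).

a_0 = -2; a_1 = -1; a_2 = 3/2; a_3 = 1/6; a_4 = 1/4; a_5 = -11/60; a_6 = 2/45


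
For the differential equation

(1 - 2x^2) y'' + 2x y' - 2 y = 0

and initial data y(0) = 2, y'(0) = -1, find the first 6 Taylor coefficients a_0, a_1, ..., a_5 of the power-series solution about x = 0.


Ansatz: y(x) = sum_{n>=0} a_n x^n, so y'(x) = sum_{n>=1} n a_n x^(n-1) and y''(x) = sum_{n>=2} n(n-1) a_n x^(n-2).
Substitute into P(x) y'' + Q(x) y' + R(x) y = 0 with P(x) = 1 - 2x^2, Q(x) = 2x, R(x) = -2, and match powers of x.
Initial conditions: a_0 = 2, a_1 = -1.
Setting the coefficient of each power of x to zero and solving order by order (substituting the coefficients already found):
  x^0: 2 a_2 - 2 a_0 = 0  ->  2 a_2 = 2 a_0 = 4  ->  a_2 = 2
  x^1: 6 a_3 = 0  ->  a_3 = 0
  x^2: 12 a_4 - 2 a_2 = 0  ->  12 a_4 = 2 a_2 = 4  ->  a_4 = 1/3
  x^3: 20 a_5 - 8 a_3 = 0  ->  20 a_5 = 8 a_3 = 0  ->  a_5 = 0
Truncated series: y(x) = 2 - x + 2 x^2 + (1/3) x^4 + O(x^6).

a_0 = 2; a_1 = -1; a_2 = 2; a_3 = 0; a_4 = 1/3; a_5 = 0


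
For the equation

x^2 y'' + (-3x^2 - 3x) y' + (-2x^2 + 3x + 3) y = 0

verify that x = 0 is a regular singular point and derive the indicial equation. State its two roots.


Divide by x^2 to reach normal form y'' + P_1(x) y' + P_2(x) y = 0 with P_1(x) = -3 - 3/x and P_2(x) = -2 + 3/x + 3/x^2.
x = 0 is a singular point because the y'-coefficient -3 - 3/x has a pole at x = 0 and the y-coefficient -2 + 3/x + 3/x^2 has a pole at x = 0.
It is a regular singular point because x P_1(x) = p(x) = -3x - 3 and x^2 P_2(x) = q(x) = -2x^2 + 3x + 3 are polynomials, hence analytic at x = 0.
p(0) = -3,  q(0) = 3.
Indicial equation: r(r-1) + p(0) r + q(0) = 0, i.e. r^2 + (p(0) - 1) r + q(0) = 0, i.e. r^2 - 4 r + 3 = 0.
Discriminant: (-4)^2 - 4(3) = 4, so r = (4 ± 2)/2.
Solving: r_1 = 3, r_2 = 1.

indicial: r^2 - 4 r + 3 = 0; roots r_1 = 3, r_2 = 1


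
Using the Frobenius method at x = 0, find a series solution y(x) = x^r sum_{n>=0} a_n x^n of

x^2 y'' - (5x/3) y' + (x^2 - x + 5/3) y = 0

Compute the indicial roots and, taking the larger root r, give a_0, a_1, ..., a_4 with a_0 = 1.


Write in Frobenius form y'' + (p(x)/x) y' + (q(x)/x^2) y = 0:
  p(x) = -5/3,  q(x) = x^2 - x + 5/3.
Indicial equation: r(r-1) + (-5/3) r + (5/3) = 0 -> roots r_1 = 5/3, r_2 = 1.
Take r = r_1 = 5/3. Let y(x) = x^r sum_{n>=0} a_n x^n with a_0 = 1.
Substitute y = x^r sum a_n x^n and match x^{r+n}. The recurrence is
  D(n) a_n - 1 a_{n-1} + 1 a_{n-2} = 0,  where D(n) = (r+n)(r+n-1) + (-5/3)(r+n) + (5/3).
  a_n = [1 a_{n-1} - 1 a_{n-2}] / D(n).
Since the indicial polynomial factors as (r - r_1)(r - r_2), D(n) = (r_1 + n - r_1)(r_1 + n - r_2) = n(n + 2/3).
Evaluating step by step (a_0 = 1):
  n = 1: D(1) = 1(1 + 2/3) = 5/3; numerator = 1(1) = 1; a_1 = (1)/(5/3) = 3/5
  n = 2: D(2) = 2(2 + 2/3) = 16/3; numerator = 1(3/5) - 1(1) = -2/5; a_2 = (-2/5)/(16/3) = -3/40
  n = 3: D(3) = 3(3 + 2/3) = 11; numerator = 1(-3/40) - 1(3/5) = -27/40; a_3 = (-27/40)/(11) = -27/440
  n = 4: D(4) = 4(4 + 2/3) = 56/3; numerator = 1(-27/440) - 1(-3/40) = 3/220; a_4 = (3/220)/(56/3) = 9/12320

r = 5/3; a_0 = 1; a_1 = 3/5; a_2 = -3/40; a_3 = -27/440; a_4 = 9/12320


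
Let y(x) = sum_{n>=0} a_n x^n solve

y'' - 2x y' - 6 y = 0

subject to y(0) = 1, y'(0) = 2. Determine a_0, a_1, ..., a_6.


Ansatz: y(x) = sum_{n>=0} a_n x^n, so y'(x) = sum_{n>=1} n a_n x^(n-1) and y''(x) = sum_{n>=2} n(n-1) a_n x^(n-2).
Substitute into P(x) y'' + Q(x) y' + R(x) y = 0 with P(x) = 1, Q(x) = -2x, R(x) = -6, and match powers of x.
Initial conditions: a_0 = 1, a_1 = 2.
Setting the coefficient of each power of x to zero and solving order by order (substituting the coefficients already found):
  x^0: 2 a_2 - 6 a_0 = 0  ->  2 a_2 = 6 a_0 = 6  ->  a_2 = 3
  x^1: 6 a_3 - 8 a_1 = 0  ->  6 a_3 = 8 a_1 = 16  ->  a_3 = 8/3
  x^2: 12 a_4 - 10 a_2 = 0  ->  12 a_4 = 10 a_2 = 30  ->  a_4 = 5/2
  x^3: 20 a_5 - 12 a_3 = 0  ->  20 a_5 = 12 a_3 = 32  ->  a_5 = 8/5
  x^4: 30 a_6 - 14 a_4 = 0  ->  30 a_6 = 14 a_4 = 35  ->  a_6 = 7/6
Truncated series: y(x) = 1 + 2 x + 3 x^2 + (8/3) x^3 + (5/2) x^4 + (8/5) x^5 + (7/6) x^6 + O(x^7).

a_0 = 1; a_1 = 2; a_2 = 3; a_3 = 8/3; a_4 = 5/2; a_5 = 8/5; a_6 = 7/6


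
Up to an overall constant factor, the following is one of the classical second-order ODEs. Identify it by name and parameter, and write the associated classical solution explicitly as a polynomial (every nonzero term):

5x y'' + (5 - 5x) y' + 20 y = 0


All three coefficients share the factor 5; dividing through by 5 gives  x y'' + (1 - x) y' + 4 y = 0.
This matches the Laguerre equation x y'' + (1 - x) y' + n y = 0 with n = 4; the polynomial solution is L_4(x).
With y = sum_k a_k x^k, matching x^k gives (k+1)k a_{k+1} + (k+1) a_{k+1} - k a_k + n a_k = 0, i.e. (k+1)^2 a_{k+1} = (k - n) a_k = (k - 4) a_k. The right side vanishes at k = 4, so the series terminates at degree 4.
Standard normalization L_n(0) = 1 gives a_0 = 1. Work upward with a_{k+1} = (k - 4) a_k / (k+1)^2:
  a_1 = (0 - 4)(1) / 1^2 = -4/1 = -4
  a_2 = (1 - 4)(-4) / 2^2 = 12/4 = 3
  a_3 = (2 - 4)(3) / 3^2 = -6/9 = -2/3
  a_4 = (3 - 4)(-2/3) / 4^2 = (2/3)/16 = 1/24
Hence L_4(x) = x^4/24 - 2 x^3/3 + 3 x^2 - 4 x + 1.

L_4(x); series = x^4/24 - 2 x^3/3 + 3 x^2 - 4 x + 1


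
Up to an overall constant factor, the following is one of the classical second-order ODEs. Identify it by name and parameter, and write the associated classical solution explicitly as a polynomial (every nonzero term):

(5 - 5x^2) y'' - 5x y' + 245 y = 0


All three coefficients share the factor 5; dividing through by 5 gives  (1 - x^2) y'' - x y' + 49 y = 0.
This matches the Chebyshev equation (1 - x^2) y'' - x y' + n^2 y = 0 (note the -x y' term, not -2x y') with n^2 = 49, so n = 7; the polynomial solution is T_7(x).
With y = sum_k a_k x^k, matching x^k gives (k+2)(k+1) a_{k+2} = (k^2 - n^2) a_k = (k - 7)(k + 7) a_k. The right side vanishes at k = 7, so the series with the parity of 7 terminates at degree 7.
Standard normalization: leading coefficient of T_n is 2^(n-1), so a_7 = 2^6 = 64. Work downward with a_k = (k+1)(k+2) a_{k+2} / ((k - 7)(k + 7)):
  a_5 = (6)(7)(64) / ((5 - 7)(5 + 7)) = 2688/(-24) = -112
  a_3 = (4)(5)(-112) / ((3 - 7)(3 + 7)) = -2240/(-40) = 56
  a_1 = (2)(3)(56) / ((1 - 7)(1 + 7)) = 336/(-48) = -7
Hence T_7(x) = 64 x^7 - 112 x^5 + 56 x^3 - 7 x.

T_7(x); series = 64 x^7 - 112 x^5 + 56 x^3 - 7 x


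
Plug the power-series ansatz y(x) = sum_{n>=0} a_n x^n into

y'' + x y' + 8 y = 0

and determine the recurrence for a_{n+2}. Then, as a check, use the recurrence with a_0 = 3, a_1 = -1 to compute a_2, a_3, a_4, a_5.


Substitute y = sum_n a_n x^n.
y''(x) has coefficient (n+2)(n+1) a_{n+2} at x^n;
x y'(x) has coefficient n a_n at x^n (shift);
8 y(x) has coefficient 8 a_n at x^n.
Matching x^n: (n+2)(n+1) a_{n+2} + (n + 8) a_n = 0.
Thus a_{n+2} = (-n - 8) / ((n+1)(n+2)) * a_n.

Check with a_0 = 3, a_1 = -1 (apply the recurrence for n = 0, 1, 2, 3): a_0 = 3, a_1 = -1, a_2 = -12, a_3 = 3/2, a_4 = 10, a_5 = -33/40.

a_(n+2) = (-n - 8) / ((n+1)(n+2)) * a_n; check: a_0 = 3, a_1 = -1, a_2 = -12, a_3 = 3/2, a_4 = 10, a_5 = -33/40


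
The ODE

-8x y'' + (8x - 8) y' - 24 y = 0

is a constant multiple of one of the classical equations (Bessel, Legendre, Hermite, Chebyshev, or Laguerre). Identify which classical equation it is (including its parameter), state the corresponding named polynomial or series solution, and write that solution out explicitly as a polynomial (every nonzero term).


All three coefficients share the factor -8; dividing through by -8 gives  x y'' + (1 - x) y' + 3 y = 0.
This matches the Laguerre equation x y'' + (1 - x) y' + n y = 0 with n = 3; the polynomial solution is L_3(x).
With y = sum_k a_k x^k, matching x^k gives (k+1)k a_{k+1} + (k+1) a_{k+1} - k a_k + n a_k = 0, i.e. (k+1)^2 a_{k+1} = (k - n) a_k = (k - 3) a_k. The right side vanishes at k = 3, so the series terminates at degree 3.
Standard normalization L_n(0) = 1 gives a_0 = 1. Work upward with a_{k+1} = (k - 3) a_k / (k+1)^2:
  a_1 = (0 - 3)(1) / 1^2 = -3/1 = -3
  a_2 = (1 - 3)(-3) / 2^2 = 6/4 = 3/2
  a_3 = (2 - 3)(3/2) / 3^2 = (-3/2)/9 = -1/6
Hence L_3(x) = -x^3/6 + 3 x^2/2 - 3 x + 1.

L_3(x); series = -x^3/6 + 3 x^2/2 - 3 x + 1
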